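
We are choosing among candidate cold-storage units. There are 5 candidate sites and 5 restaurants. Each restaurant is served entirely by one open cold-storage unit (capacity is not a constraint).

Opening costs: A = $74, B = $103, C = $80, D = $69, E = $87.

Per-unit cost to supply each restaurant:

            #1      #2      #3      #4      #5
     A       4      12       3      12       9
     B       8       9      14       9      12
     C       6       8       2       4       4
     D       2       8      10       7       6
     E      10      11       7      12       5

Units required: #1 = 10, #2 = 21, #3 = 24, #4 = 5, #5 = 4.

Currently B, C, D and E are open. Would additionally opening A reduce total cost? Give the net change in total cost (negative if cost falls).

Current service cost with {B, C, D, E}: 272.
Adding A: each restaurant re-picks its cheapest; new service cost 272, saving 0.
Extra fixed cost: 74. Net change = 74 − 0 = 74.
(Totals: 611 → 685.)

No — net change +74 (cost rises by 74).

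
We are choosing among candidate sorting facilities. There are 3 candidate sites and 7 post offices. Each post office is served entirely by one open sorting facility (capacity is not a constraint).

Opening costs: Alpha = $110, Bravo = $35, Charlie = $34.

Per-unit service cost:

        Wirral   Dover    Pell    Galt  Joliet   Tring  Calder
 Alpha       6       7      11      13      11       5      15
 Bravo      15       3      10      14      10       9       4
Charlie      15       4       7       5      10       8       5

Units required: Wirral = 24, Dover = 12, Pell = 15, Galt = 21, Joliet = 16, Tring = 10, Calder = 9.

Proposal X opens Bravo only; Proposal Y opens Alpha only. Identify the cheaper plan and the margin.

Proposal Y is cheaper by 24.

Proposal X: {Bravo}: Wirral→Bravo 15·24=360, Dover→Bravo 3·12=36, Pell→Bravo 10·15=150, Galt→Bravo 14·21=294, Joliet→Bravo 10·16=160, Tring→Bravo 9·10=90, Calder→Bravo 4·9=36. Service 1126; fixed 35; total 1161.
Proposal Y: {Alpha}: Wirral→Alpha 6·24=144, Dover→Alpha 7·12=84, Pell→Alpha 11·15=165, Galt→Alpha 13·21=273, Joliet→Alpha 11·16=176, Tring→Alpha 5·10=50, Calder→Alpha 15·9=135. Service 1027; fixed 110; total 1137.
Difference: |1161 − 1137| = 24.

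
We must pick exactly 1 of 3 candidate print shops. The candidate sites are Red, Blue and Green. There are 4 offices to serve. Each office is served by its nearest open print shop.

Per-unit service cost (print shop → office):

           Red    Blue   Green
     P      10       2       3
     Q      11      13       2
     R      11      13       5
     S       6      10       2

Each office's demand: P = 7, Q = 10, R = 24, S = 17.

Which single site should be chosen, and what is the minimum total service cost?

With exactly 1 open, each office uses its cheapest among the chosen.
{Green}: P→Green 3·7=21, Q→Green 2·10=20, R→Green 5·24=120, S→Green 2·17=34. Service cost 195.
{Red}: service cost 546
{Blue}: service cost 626
Among all 3 size-1 choices, {Green} is lowest.

Choose Green only; total service cost 195.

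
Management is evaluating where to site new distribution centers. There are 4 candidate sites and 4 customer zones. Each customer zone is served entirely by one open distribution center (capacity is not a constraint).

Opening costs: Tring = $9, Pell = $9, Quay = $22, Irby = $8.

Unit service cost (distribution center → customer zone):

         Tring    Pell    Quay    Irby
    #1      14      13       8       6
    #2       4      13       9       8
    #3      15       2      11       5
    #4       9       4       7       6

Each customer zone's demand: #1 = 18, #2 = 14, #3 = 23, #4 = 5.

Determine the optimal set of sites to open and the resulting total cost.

For any fixed open set, each customer zone goes to its cheapest open site; total = fixed + service.
{Tring, Pell, Irby}: #1→Irby 6·18=108, #2→Tring 4·14=56, #3→Pell 2·23=46, #4→Pell 4·5=20. Service 230; fixed 26; total 256.
{Tring, Pell, Quay, Irby}: service 230 + fixed 48 = 278
{Pell, Irby}: service 286 + fixed 17 = 303
{Irby}: #1→Irby 6·18=108, #2→Irby 8·14=112, #3→Irby 5·23=115, #4→Irby 6·5=30. Service 365; fixed 8; total 373.
No other subset beats 256.

Open Tring, Pell and Irby; minimum total cost 256.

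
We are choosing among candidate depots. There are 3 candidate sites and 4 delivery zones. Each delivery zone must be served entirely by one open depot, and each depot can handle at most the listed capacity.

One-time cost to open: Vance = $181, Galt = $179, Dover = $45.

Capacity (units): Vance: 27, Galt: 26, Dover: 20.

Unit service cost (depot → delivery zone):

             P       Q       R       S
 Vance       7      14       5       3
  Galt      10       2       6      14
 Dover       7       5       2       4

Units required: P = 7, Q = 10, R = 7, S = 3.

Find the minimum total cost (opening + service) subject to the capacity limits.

Open {Galt, Dover}: P→Dover 7·7=49, Q→Galt 2·10=20, R→Dover 2·7=14, S→Dover 4·3=12.
Loads: Galt carries 10/26, Dover carries 17/20. Service 95; fixed 224; total 319.
Next best feasible plan costs 340.

Minimum total cost: 319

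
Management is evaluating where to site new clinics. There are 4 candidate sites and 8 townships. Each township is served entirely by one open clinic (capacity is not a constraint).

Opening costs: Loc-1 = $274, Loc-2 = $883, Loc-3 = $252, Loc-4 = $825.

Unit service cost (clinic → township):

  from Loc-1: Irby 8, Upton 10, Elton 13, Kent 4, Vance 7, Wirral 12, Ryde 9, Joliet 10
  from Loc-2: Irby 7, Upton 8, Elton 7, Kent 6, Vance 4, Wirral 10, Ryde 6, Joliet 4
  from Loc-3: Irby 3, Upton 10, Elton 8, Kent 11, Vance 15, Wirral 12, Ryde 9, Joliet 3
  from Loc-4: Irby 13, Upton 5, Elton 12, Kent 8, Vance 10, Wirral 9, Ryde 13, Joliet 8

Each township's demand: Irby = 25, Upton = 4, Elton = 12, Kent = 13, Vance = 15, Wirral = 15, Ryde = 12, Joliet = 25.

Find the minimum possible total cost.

For any fixed open set, each township goes to its cheapest open site; total = fixed + service.
{Loc-3}: Irby→Loc-3 3·25=75, Upton→Loc-3 10·4=40, Elton→Loc-3 8·12=96, Kent→Loc-3 11·13=143, Vance→Loc-3 15·15=225, Wirral→Loc-3 12·15=180, Ryde→Loc-3 9·12=108, Joliet→Loc-3 3·25=75. Service 942; fixed 252; total 1194.
{Loc-1, Loc-3}: Irby→Loc-3 3·25=75, Upton→Loc-1 10·4=40, Elton→Loc-3 8·12=96, Kent→Loc-1 4·13=52, Vance→Loc-1 7·15=105, Wirral→Loc-1 12·15=180, Ryde→Loc-1 9·12=108, Joliet→Loc-3 3·25=75. Service 731; fixed 526; total 1257.
{Loc-1}: Irby→Loc-1 8·25=200, Upton→Loc-1 10·4=40, Elton→Loc-1 13·12=156, Kent→Loc-1 4·13=52, Vance→Loc-1 7·15=105, Wirral→Loc-1 12·15=180, Ryde→Loc-1 9·12=108, Joliet→Loc-1 10·25=250. Service 1091; fixed 274; total 1365.
{Loc-1, Loc-2, Loc-3, Loc-4}: Irby→Loc-3 3·25=75, Upton→Loc-4 5·4=20, Elton→Loc-2 7·12=84, Kent→Loc-1 4·13=52, Vance→Loc-2 4·15=60, Wirral→Loc-4 9·15=135, Ryde→Loc-2 6·12=72, Joliet→Loc-3 3·25=75. Service 573; fixed 2234; total 2807.
No other subset beats 1194.

Minimum total cost: 1194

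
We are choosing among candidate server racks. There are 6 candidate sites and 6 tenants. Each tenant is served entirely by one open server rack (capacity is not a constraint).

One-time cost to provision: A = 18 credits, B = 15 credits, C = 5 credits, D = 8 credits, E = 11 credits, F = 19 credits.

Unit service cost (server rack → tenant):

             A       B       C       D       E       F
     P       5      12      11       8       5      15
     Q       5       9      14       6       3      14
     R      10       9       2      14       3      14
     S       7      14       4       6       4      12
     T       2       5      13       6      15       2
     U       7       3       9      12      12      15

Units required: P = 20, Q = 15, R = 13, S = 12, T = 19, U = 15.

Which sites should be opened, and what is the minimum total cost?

For any fixed open set, each tenant goes to its cheapest open site; total = fixed + service.
{A, B, C, E}: P→A 5·20=100, Q→E 3·15=45, R→C 2·13=26, S→C 4·12=48, T→A 2·19=38, U→B 3·15=45. Service 302; fixed 49; total 351.
{B, C, E, F}: service 302 + fixed 50 = 352
{A, B, C, D, E}: service 302 + fixed 57 = 359
{A, B, C, D, E, F}: P→A 5·20=100, Q→E 3·15=45, R→C 2·13=26, S→C 4·12=48, T→A 2·19=38, U→B 3·15=45. Service 302; fixed 76; total 378.
No other subset beats 351.

Open A, B, C and E; minimum total cost 351.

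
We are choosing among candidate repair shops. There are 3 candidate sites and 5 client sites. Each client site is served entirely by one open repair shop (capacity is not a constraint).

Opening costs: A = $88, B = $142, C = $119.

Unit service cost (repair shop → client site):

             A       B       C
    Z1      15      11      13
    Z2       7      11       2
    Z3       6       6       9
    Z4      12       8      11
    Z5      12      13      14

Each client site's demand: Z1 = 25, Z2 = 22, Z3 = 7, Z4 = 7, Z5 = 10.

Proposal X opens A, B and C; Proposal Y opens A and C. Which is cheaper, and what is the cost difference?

Proposal X: {A, B, C}: Z1→B 11·25=275, Z2→C 2·22=44, Z3→A 6·7=42, Z4→B 8·7=56, Z5→A 12·10=120. Service 537; fixed 349; total 886.
Proposal Y: {A, C}: Z1→C 13·25=325, Z2→C 2·22=44, Z3→A 6·7=42, Z4→C 11·7=77, Z5→A 12·10=120. Service 608; fixed 207; total 815.
Difference: |886 − 815| = 71.

Proposal Y is cheaper by 71.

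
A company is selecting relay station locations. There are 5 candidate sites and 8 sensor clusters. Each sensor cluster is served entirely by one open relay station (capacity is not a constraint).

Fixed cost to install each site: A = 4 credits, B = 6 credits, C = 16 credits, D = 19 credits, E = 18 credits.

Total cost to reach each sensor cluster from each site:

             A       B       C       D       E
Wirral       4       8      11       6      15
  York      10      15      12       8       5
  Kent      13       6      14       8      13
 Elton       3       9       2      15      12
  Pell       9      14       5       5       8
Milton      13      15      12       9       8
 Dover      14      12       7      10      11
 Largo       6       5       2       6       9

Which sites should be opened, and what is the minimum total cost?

For any fixed open set, each sensor cluster goes to its cheapest open site; total = fixed + service.
{A, B}: Wirral→A 4, York→A 10, Kent→B 6, Elton→A 3, Pell→A 9, Milton→A 13, Dover→B 12, Largo→B 5. Service 62; fixed 10; total 72.
{A, B, C}: Wirral→A 4, York→A 10, Kent→B 6, Elton→C 2, Pell→C 5, Milton→C 12, Dover→C 7, Largo→C 2. Service 48; fixed 26; total 74.
{A, C}: Wirral→A 4, York→A 10, Kent→A 13, Elton→C 2, Pell→C 5, Milton→C 12, Dover→C 7, Largo→C 2. Service 55; fixed 20; total 75.
{A, B, C, D, E}: Wirral→A 4, York→E 5, Kent→B 6, Elton→C 2, Pell→C 5, Milton→E 8, Dover→C 7, Largo→C 2. Service 39; fixed 63; total 102.
No other subset beats 72.

Open A and B; minimum total cost 72.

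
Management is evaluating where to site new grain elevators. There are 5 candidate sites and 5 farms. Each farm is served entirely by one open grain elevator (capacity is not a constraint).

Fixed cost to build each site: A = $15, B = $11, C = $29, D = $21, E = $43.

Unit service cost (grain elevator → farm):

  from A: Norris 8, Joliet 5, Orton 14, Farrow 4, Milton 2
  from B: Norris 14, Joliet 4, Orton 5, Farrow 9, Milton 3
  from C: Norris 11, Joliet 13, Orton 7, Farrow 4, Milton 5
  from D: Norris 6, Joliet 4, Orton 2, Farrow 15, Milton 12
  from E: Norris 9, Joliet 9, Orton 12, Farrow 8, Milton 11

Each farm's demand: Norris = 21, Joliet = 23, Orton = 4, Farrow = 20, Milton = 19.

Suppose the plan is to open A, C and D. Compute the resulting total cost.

Each farm is assigned to its cheapest site among the open ones.
{A, C, D}: Norris→D 6·21=126, Joliet→D 4·23=92, Orton→D 2·4=8, Farrow→A 4·20=80, Milton→A 2·19=38. Service 344; fixed 65; total 409.

Total cost: 409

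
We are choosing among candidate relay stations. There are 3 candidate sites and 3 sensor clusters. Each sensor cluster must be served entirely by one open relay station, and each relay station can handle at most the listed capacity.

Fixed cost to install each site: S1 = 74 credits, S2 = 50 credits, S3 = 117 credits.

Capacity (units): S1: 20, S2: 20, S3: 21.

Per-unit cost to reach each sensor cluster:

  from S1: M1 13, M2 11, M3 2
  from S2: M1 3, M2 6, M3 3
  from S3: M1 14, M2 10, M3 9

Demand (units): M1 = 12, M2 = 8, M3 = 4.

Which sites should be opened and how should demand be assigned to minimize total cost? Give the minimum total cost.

Minimum total cost: 216

Open {S1, S2}: M1→S2 3·12=36, M2→S2 6·8=48, M3→S1 2·4=8.
Loads: S1 carries 4/20, S2 carries 20/20. Service 92; fixed 124; total 216.
Next best feasible plan costs 256.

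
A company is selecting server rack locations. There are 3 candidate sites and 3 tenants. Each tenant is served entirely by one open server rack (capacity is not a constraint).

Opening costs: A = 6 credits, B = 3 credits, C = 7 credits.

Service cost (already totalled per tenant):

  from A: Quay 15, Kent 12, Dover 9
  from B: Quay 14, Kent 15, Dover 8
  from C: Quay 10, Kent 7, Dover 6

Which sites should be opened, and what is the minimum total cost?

For any fixed open set, each tenant goes to its cheapest open site; total = fixed + service.
{C}: Quay→C 10, Kent→C 7, Dover→C 6. Service 23; fixed 7; total 30.
{B, C}: service 23 + fixed 10 = 33
{A, C}: Quay→C 10, Kent→C 7, Dover→C 6. Service 23; fixed 13; total 36.
{A, B, C}: service 23 + fixed 16 = 39
No other subset beats 30.

Open C only; minimum total cost 30.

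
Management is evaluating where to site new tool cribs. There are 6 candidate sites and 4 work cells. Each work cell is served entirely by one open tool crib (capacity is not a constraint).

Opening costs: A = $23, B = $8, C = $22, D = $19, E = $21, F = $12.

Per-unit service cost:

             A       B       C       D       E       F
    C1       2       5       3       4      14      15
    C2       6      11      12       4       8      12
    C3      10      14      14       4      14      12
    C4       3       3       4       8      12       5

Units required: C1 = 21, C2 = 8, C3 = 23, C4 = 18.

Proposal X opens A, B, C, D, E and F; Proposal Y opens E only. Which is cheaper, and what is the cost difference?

Proposal X is cheaper by 592.

Proposal X: {A, B, C, D, E, F}: C1→A 2·21=42, C2→D 4·8=32, C3→D 4·23=92, C4→A 3·18=54. Service 220; fixed 105; total 325.
Proposal Y: {E}: C1→E 14·21=294, C2→E 8·8=64, C3→E 14·23=322, C4→E 12·18=216. Service 896; fixed 21; total 917.
Difference: |325 − 917| = 592.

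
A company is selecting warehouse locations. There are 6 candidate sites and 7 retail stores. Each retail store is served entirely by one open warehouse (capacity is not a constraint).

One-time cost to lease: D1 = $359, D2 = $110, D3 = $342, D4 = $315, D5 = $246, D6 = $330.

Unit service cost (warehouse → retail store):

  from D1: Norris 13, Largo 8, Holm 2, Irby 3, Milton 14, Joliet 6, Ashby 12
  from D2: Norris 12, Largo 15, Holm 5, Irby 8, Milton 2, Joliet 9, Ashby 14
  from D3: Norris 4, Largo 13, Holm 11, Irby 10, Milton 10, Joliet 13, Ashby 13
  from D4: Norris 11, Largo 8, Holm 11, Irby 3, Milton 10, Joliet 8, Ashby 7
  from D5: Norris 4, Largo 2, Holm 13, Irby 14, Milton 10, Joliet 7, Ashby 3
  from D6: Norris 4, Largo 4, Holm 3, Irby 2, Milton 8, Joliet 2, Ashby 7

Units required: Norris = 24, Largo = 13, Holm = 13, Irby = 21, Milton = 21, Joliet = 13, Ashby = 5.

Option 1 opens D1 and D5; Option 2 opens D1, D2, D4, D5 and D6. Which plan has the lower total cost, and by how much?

Option 1: {D1, D5}: Norris→D5 4·24=96, Largo→D5 2·13=26, Holm→D1 2·13=26, Irby→D1 3·21=63, Milton→D5 10·21=210, Joliet→D1 6·13=78, Ashby→D5 3·5=15. Service 514; fixed 605; total 1119.
Option 2: {D1, D2, D4, D5, D6}: Norris→D5 4·24=96, Largo→D5 2·13=26, Holm→D1 2·13=26, Irby→D6 2·21=42, Milton→D2 2·21=42, Joliet→D6 2·13=26, Ashby→D5 3·5=15. Service 273; fixed 1360; total 1633.
Difference: |1119 − 1633| = 514.

Option 1 is cheaper by 514.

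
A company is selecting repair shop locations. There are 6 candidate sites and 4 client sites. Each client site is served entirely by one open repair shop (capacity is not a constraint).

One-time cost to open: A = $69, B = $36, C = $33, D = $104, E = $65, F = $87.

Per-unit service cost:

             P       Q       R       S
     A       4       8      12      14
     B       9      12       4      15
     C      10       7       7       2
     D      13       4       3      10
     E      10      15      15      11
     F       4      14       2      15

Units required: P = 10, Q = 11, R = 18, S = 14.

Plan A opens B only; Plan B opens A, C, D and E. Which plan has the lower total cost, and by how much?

Plan A: {B}: P→B 9·10=90, Q→B 12·11=132, R→B 4·18=72, S→B 15·14=210. Service 504; fixed 36; total 540.
Plan B: {A, C, D, E}: P→A 4·10=40, Q→D 4·11=44, R→D 3·18=54, S→C 2·14=28. Service 166; fixed 271; total 437.
Difference: |540 − 437| = 103.

Plan B is cheaper by 103.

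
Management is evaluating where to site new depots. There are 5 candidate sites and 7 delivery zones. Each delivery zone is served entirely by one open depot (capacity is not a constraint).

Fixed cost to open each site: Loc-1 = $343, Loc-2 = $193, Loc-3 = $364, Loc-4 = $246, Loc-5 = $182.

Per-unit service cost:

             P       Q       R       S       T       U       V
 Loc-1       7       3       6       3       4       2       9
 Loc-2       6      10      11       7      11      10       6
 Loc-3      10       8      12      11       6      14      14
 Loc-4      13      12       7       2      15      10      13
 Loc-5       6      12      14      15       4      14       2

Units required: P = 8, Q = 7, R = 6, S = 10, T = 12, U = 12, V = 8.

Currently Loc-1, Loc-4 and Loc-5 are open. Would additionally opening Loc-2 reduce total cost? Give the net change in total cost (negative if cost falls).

Current service cost with {Loc-1, Loc-4, Loc-5}: 213.
Adding Loc-2: each delivery zone re-picks its cheapest; new service cost 213, saving 0.
Extra fixed cost: 193. Net change = 193 − 0 = 193.
(Totals: 984 → 1177.)

No — net change +193 (cost rises by 193).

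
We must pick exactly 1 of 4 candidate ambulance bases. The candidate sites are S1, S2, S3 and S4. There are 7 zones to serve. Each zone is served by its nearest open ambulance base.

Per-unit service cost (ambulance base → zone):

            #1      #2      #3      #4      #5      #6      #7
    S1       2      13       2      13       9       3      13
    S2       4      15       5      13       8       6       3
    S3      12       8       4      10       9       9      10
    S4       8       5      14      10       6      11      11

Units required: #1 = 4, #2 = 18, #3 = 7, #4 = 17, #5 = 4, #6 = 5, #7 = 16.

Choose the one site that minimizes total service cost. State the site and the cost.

With exactly 1 open, each zone uses its cheapest among the chosen.
{S3}: #1→S3 12·4=48, #2→S3 8·18=144, #3→S3 4·7=28, #4→S3 10·17=170, #5→S3 9·4=36, #6→S3 9·5=45, #7→S3 10·16=160. Service cost 631.
{S4}: service cost 645
{S2}: service cost 652
Among all 4 size-1 choices, {S3} is lowest.

Choose S3 only; total service cost 631.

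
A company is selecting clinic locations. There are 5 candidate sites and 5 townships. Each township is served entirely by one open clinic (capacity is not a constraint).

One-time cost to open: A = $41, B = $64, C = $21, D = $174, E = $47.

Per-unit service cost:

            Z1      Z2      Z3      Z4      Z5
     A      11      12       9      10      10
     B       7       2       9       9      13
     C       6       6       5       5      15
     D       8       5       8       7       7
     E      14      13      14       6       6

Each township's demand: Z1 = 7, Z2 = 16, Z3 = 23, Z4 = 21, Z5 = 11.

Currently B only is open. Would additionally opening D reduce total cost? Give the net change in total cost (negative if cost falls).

Current service cost with {B}: 620.
Adding D: each township re-picks its cheapest; new service cost 489, saving 131.
Extra fixed cost: 174. Net change = 174 − 131 = 43.
(Totals: 684 → 727.)

No — net change +43 (cost rises by 43).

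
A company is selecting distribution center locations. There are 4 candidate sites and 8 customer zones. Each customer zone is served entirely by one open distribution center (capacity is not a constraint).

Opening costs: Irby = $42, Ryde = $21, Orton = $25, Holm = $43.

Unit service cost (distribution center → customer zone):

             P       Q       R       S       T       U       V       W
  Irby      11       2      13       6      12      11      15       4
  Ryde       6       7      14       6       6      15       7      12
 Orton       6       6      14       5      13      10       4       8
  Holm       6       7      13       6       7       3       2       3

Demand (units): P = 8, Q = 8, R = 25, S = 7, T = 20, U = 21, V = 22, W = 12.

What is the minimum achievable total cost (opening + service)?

Minimum total cost: 797

For any fixed open set, each customer zone goes to its cheapest open site; total = fixed + service.
{Holm}: P→Holm 6·8=48, Q→Holm 7·8=56, R→Holm 13·25=325, S→Holm 6·7=42, T→Holm 7·20=140, U→Holm 3·21=63, V→Holm 2·22=44, W→Holm 3·12=36. Service 754; fixed 43; total 797.
{Ryde, Holm}: P→Ryde 6·8=48, Q→Ryde 7·8=56, R→Holm 13·25=325, S→Ryde 6·7=42, T→Ryde 6·20=120, U→Holm 3·21=63, V→Holm 2·22=44, W→Holm 3·12=36. Service 734; fixed 64; total 798.
{Irby, Holm}: service 714 + fixed 85 = 799
{Irby, Ryde, Orton, Holm}: service 687 + fixed 131 = 818
(All 15 nonempty subsets were checked; Holm only is lowest.)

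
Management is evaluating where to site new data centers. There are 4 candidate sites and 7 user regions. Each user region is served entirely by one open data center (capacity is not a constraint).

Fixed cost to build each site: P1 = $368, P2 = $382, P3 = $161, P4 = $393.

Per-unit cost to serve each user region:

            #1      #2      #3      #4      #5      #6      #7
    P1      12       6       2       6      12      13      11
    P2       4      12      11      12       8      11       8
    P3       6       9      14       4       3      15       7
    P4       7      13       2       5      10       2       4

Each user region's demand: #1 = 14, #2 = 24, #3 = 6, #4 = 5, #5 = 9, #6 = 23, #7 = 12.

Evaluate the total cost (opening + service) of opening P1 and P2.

Each user region is assigned to its cheapest site among the open ones.
{P1, P2}: #1→P2 4·14=56, #2→P1 6·24=144, #3→P1 2·6=12, #4→P1 6·5=30, #5→P2 8·9=72, #6→P2 11·23=253, #7→P2 8·12=96. Service 663; fixed 750; total 1413.

Total cost: 1413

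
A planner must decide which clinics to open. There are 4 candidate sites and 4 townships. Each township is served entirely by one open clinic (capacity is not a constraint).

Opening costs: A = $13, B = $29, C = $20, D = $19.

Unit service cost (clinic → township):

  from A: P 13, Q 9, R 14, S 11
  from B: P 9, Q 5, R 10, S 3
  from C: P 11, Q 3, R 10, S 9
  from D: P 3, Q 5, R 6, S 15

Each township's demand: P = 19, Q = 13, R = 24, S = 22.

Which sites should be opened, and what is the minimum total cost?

For any fixed open set, each township goes to its cheapest open site; total = fixed + service.
{B, C, D}: P→D 3·19=57, Q→C 3·13=39, R→D 6·24=144, S→B 3·22=66. Service 306; fixed 68; total 374.
{B, D}: P→D 3·19=57, Q→B 5·13=65, R→D 6·24=144, S→B 3·22=66. Service 332; fixed 48; total 380.
{A, B, C, D}: P→D 3·19=57, Q→C 3·13=39, R→D 6·24=144, S→B 3·22=66. Service 306; fixed 81; total 387.
{A}: service 942 + fixed 13 = 955
No other subset beats 374.

Open B, C and D; minimum total cost 374.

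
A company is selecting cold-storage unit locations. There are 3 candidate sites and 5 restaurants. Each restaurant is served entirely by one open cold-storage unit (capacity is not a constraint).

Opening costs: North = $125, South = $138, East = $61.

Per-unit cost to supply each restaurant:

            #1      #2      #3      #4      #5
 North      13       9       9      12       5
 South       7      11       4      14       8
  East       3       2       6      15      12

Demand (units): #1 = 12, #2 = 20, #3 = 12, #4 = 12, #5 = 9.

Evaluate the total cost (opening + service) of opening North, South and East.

Each restaurant is assigned to its cheapest site among the open ones.
{North, South, East}: #1→East 3·12=36, #2→East 2·20=40, #3→South 4·12=48, #4→North 12·12=144, #5→North 5·9=45. Service 313; fixed 324; total 637.

Total cost: 637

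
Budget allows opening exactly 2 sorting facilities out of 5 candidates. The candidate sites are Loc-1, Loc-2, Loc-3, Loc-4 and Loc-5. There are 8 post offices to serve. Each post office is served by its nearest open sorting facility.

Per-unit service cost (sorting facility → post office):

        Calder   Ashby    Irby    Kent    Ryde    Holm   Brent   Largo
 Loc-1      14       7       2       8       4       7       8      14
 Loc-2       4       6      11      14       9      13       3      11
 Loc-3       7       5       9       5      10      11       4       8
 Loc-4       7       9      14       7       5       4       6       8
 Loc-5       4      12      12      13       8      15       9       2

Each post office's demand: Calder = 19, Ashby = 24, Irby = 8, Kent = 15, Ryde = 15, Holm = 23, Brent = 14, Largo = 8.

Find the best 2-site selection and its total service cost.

With exactly 2 open, each post office uses its cheapest among the chosen.
{Loc-1, Loc-3}: Calder→Loc-3 7·19=133, Ashby→Loc-3 5·24=120, Irby→Loc-1 2·8=16, Kent→Loc-3 5·15=75, Ryde→Loc-1 4·15=60, Holm→Loc-1 7·23=161, Brent→Loc-3 4·14=56, Largo→Loc-3 8·8=64. Service cost 685.
{Loc-2, Loc-4}: service cost 686
{Loc-3, Loc-4}: service cost 687
Among all 10 size-2 choices, {Loc-1, Loc-3} is lowest.

Choose Loc-1 and Loc-3; total service cost 685.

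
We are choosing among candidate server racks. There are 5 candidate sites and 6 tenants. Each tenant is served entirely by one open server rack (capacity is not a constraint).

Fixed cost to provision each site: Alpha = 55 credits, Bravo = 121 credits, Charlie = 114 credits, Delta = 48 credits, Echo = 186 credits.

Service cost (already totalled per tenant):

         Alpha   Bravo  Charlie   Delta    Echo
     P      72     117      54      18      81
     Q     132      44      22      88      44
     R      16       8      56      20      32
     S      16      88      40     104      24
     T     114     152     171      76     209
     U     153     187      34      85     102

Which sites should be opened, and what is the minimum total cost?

Open Charlie and Delta; minimum total cost 372.

For any fixed open set, each tenant goes to its cheapest open site; total = fixed + service.
{Charlie, Delta}: P→Delta 18, Q→Charlie 22, R→Delta 20, S→Charlie 40, T→Delta 76, U→Charlie 34. Service 210; fixed 162; total 372.
{Alpha, Charlie, Delta}: service 182 + fixed 217 = 399
{Alpha, Delta}: P→Delta 18, Q→Delta 88, R→Alpha 16, S→Alpha 16, T→Delta 76, U→Delta 85. Service 299; fixed 103; total 402.
{Alpha, Bravo, Charlie, Delta, Echo}: P→Delta 18, Q→Charlie 22, R→Bravo 8, S→Alpha 16, T→Delta 76, U→Charlie 34. Service 174; fixed 524; total 698.
No other subset beats 372.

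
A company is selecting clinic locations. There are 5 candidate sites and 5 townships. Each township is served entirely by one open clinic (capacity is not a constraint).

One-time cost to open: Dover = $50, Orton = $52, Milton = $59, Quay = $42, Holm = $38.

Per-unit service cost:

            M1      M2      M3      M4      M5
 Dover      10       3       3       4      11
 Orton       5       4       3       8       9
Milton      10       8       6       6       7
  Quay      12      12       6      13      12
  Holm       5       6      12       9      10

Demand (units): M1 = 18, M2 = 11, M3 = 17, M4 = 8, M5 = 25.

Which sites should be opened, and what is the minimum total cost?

Open Orton and Milton; minimum total cost 519.

For any fixed open set, each township goes to its cheapest open site; total = fixed + service.
{Orton, Milton}: M1→Orton 5·18=90, M2→Orton 4·11=44, M3→Orton 3·17=51, M4→Milton 6·8=48, M5→Milton 7·25=175. Service 408; fixed 111; total 519.
{Orton}: service 474 + fixed 52 = 526
{Dover, Milton, Holm}: service 381 + fixed 147 = 528
{Dover, Orton, Milton, Quay, Holm}: service 381 + fixed 241 = 622
No other subset beats 519.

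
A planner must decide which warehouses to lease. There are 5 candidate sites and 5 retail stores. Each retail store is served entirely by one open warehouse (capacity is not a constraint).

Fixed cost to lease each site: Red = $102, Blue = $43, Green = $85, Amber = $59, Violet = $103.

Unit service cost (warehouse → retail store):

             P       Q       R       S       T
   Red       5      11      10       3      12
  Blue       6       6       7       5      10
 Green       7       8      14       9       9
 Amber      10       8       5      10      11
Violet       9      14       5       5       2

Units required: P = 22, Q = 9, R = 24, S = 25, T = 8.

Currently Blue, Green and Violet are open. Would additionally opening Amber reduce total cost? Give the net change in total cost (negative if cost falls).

Current service cost with {Blue, Green, Violet}: 447.
Adding Amber: each retail store re-picks its cheapest; new service cost 447, saving 0.
Extra fixed cost: 59. Net change = 59 − 0 = 59.
(Totals: 678 → 737.)

No — net change +59 (cost rises by 59).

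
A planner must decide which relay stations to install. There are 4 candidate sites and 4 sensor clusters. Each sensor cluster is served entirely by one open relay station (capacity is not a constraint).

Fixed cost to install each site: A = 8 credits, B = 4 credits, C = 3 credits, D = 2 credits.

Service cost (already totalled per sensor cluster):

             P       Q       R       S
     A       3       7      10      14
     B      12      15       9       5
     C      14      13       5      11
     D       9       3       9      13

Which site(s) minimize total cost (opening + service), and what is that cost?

For any fixed open set, each sensor cluster goes to its cheapest open site; total = fixed + service.
{B, C, D}: P→D 9, Q→D 3, R→C 5, S→B 5. Service 22; fixed 9; total 31.
{B, D}: P→D 9, Q→D 3, R→B 9, S→B 5. Service 26; fixed 6; total 32.
{A, B, C, D}: service 16 + fixed 17 = 33
{D}: service 34 + fixed 2 = 36
No other subset beats 31.

Open B, C and D; minimum total cost 31.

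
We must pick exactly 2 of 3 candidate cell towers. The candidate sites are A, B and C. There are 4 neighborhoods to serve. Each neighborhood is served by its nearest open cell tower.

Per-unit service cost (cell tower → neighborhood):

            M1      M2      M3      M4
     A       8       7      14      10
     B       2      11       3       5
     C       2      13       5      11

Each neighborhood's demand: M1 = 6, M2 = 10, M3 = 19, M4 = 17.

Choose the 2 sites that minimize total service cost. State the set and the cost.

Choose A and B; total service cost 224.

With exactly 2 open, each neighborhood uses its cheapest among the chosen.
{A, B}: M1→B 2·6=12, M2→A 7·10=70, M3→B 3·19=57, M4→B 5·17=85. Service cost 224.
{B, C}: service cost 264
{A, C}: service cost 347
Among all 3 size-2 choices, {A, B} is lowest.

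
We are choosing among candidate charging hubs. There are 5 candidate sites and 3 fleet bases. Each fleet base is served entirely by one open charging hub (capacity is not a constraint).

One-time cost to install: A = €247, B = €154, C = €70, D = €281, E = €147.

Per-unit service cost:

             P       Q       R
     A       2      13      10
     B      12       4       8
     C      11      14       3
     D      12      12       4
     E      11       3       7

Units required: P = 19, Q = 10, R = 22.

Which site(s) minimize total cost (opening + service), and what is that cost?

Open C only; minimum total cost 485.

For any fixed open set, each fleet base goes to its cheapest open site; total = fixed + service.
{C}: P→C 11·19=209, Q→C 14·10=140, R→C 3·22=66. Service 415; fixed 70; total 485.
{C, E}: service 305 + fixed 217 = 522
{B, C}: service 315 + fixed 224 = 539
{A, B, C, D, E}: service 134 + fixed 899 = 1033
No other subset beats 485.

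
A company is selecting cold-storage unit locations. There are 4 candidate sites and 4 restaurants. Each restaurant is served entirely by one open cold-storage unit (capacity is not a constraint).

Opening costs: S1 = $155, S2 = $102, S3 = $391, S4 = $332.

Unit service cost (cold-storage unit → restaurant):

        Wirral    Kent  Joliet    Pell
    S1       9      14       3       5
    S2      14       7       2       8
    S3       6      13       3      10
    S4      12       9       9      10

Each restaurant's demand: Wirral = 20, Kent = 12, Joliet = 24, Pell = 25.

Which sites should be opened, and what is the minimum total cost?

Open S1 and S2; minimum total cost 694.

For any fixed open set, each restaurant goes to its cheapest open site; total = fixed + service.
{S1, S2}: Wirral→S1 9·20=180, Kent→S2 7·12=84, Joliet→S2 2·24=48, Pell→S1 5·25=125. Service 437; fixed 257; total 694.
{S1}: service 545 + fixed 155 = 700
{S2}: service 612 + fixed 102 = 714
{S1, S2, S3, S4}: service 377 + fixed 980 = 1357
No other subset beats 694.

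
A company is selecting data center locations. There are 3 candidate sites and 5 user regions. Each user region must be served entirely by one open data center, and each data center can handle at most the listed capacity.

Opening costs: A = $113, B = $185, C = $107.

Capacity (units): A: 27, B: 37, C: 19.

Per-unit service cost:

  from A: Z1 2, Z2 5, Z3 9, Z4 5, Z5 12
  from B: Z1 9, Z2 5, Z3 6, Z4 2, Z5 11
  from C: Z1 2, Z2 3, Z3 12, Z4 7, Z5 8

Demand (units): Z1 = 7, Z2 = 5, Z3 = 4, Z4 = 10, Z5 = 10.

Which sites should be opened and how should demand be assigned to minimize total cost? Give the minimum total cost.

Open {A, C}: Z1→A 2·7=14, Z2→C 3·5=15, Z3→A 9·4=36, Z4→A 5·10=50, Z5→C 8·10=80.
Loads: A carries 21/27, C carries 15/19. Service 195; fixed 220; total 415.
Next best feasible plan costs 425.

Minimum total cost: 415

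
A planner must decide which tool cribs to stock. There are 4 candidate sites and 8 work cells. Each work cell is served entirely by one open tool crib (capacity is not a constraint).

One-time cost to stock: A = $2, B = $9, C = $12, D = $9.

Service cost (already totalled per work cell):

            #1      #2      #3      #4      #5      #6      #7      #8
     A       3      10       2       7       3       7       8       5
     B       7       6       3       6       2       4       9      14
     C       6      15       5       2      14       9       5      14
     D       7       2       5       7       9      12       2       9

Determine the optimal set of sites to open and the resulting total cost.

For any fixed open set, each work cell goes to its cheapest open site; total = fixed + service.
{A, D}: #1→A 3, #2→D 2, #3→A 2, #4→A 7, #5→A 3, #6→A 7, #7→D 2, #8→A 5. Service 31; fixed 11; total 42.
{A, B, D}: service 26 + fixed 20 = 46
{A}: #1→A 3, #2→A 10, #3→A 2, #4→A 7, #5→A 3, #6→A 7, #7→A 8, #8→A 5. Service 45; fixed 2; total 47.
{A, B, C, D}: service 22 + fixed 32 = 54
No other subset beats 42.

Open A and D; minimum total cost 42.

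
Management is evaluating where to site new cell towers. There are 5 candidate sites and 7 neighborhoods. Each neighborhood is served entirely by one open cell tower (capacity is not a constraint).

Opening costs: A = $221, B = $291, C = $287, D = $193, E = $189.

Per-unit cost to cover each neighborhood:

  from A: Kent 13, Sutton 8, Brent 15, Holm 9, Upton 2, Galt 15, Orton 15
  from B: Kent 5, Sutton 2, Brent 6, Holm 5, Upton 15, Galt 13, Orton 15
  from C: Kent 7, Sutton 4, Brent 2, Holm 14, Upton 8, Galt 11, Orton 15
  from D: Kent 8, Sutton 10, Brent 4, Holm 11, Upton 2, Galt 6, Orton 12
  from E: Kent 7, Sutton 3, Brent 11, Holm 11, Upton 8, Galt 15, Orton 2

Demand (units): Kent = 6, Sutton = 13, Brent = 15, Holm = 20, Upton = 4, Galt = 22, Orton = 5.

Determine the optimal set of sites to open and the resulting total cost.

Open D only; minimum total cost 851.

For any fixed open set, each neighborhood goes to its cheapest open site; total = fixed + service.
{D}: Kent→D 8·6=48, Sutton→D 10·13=130, Brent→D 4·15=60, Holm→D 11·20=220, Upton→D 2·4=8, Galt→D 6·22=132, Orton→D 12·5=60. Service 658; fixed 193; total 851.
{D, E}: Kent→E 7·6=42, Sutton→E 3·13=39, Brent→D 4·15=60, Holm→D 11·20=220, Upton→D 2·4=8, Galt→D 6·22=132, Orton→E 2·5=10. Service 511; fixed 382; total 893.
{B, D}: Kent→B 5·6=30, Sutton→B 2·13=26, Brent→D 4·15=60, Holm→B 5·20=100, Upton→D 2·4=8, Galt→D 6·22=132, Orton→D 12·5=60. Service 416; fixed 484; total 900.
{A, B, C, D, E}: Kent→B 5·6=30, Sutton→B 2·13=26, Brent→C 2·15=30, Holm→B 5·20=100, Upton→A 2·4=8, Galt→D 6·22=132, Orton→E 2·5=10. Service 336; fixed 1181; total 1517.
No other subset beats 851.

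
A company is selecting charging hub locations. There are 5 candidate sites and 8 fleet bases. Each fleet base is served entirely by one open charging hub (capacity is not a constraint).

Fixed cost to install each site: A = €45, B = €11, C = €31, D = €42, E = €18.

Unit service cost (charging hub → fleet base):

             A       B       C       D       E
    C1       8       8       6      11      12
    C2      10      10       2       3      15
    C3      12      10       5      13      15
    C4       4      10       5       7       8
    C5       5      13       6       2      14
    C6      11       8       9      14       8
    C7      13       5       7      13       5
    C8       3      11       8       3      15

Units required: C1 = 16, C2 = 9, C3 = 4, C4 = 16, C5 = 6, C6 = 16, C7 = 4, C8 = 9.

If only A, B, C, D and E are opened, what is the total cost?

Total cost: 532

Each fleet base is assigned to its cheapest site among the open ones.
{A, B, C, D, E}: C1→C 6·16=96, C2→C 2·9=18, C3→C 5·4=20, C4→A 4·16=64, C5→D 2·6=12, C6→B 8·16=128, C7→B 5·4=20, C8→A 3·9=27. Service 385; fixed 147; total 532.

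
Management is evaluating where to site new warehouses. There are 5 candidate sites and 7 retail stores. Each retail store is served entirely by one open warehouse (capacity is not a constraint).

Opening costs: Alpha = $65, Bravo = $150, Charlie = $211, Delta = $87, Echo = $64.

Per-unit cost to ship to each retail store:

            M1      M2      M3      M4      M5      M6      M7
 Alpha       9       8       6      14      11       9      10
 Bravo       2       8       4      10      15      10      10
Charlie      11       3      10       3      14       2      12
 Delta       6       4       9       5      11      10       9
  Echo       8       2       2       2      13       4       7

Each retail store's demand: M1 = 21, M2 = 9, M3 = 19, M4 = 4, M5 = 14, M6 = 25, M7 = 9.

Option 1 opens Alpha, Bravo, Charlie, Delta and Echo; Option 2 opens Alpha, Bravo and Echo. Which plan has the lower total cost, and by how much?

Option 1: {Alpha, Bravo, Charlie, Delta, Echo}: M1→Bravo 2·21=42, M2→Echo 2·9=18, M3→Echo 2·19=38, M4→Echo 2·4=8, M5→Alpha 11·14=154, M6→Charlie 2·25=50, M7→Echo 7·9=63. Service 373; fixed 577; total 950.
Option 2: {Alpha, Bravo, Echo}: M1→Bravo 2·21=42, M2→Echo 2·9=18, M3→Echo 2·19=38, M4→Echo 2·4=8, M5→Alpha 11·14=154, M6→Echo 4·25=100, M7→Echo 7·9=63. Service 423; fixed 279; total 702.
Difference: |950 − 702| = 248.

Option 2 is cheaper by 248.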